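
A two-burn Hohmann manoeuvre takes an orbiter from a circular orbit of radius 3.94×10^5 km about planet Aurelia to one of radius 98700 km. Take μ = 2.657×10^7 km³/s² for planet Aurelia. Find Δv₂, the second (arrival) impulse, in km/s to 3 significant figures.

The Hohmann ellipse has a_t = (r₁ + r₂)/2 = 2.4635×10^5 km.
Circular speed at r = 98700 km: v_c = √(μ/r) = 16.4073 km/s.
Vis-viva on the transfer ellipse at r = 98700 km gives v_t = √[μ(2/r − 1/a_t)] = 20.7496 km/s.
Δv₂ = |v_t − v_c| = |20.7496 − 16.4073| = 4.342 km/s.

Δv₂ = 4.34 km/s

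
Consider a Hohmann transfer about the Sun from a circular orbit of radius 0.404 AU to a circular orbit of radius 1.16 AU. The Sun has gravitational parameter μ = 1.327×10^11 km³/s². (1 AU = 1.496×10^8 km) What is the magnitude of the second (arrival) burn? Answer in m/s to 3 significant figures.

In km: r₁ = 0.404 × 1.496×10^8 = 6.04384×10^7 km; r₂ = 1.16 × 1.496×10^8 = 1.73536×10^8 km.
Transfer-ellipse semi-major axis a_t = (r₁ + r₂)/2 = (6.04384×10^7 + 1.73536×10^8)/2 = 1.169872×10^8 km.
Circular speed at r = 1.73536×10^8 km: v_c = √(μ/r) = 27.653 km/s.
Vis-viva on the transfer ellipse at r = 1.73536×10^8 km gives v_t = √[μ(2/r − 1/a_t)] = 19.876 km/s.
Δv₂ = |v_t − v_c| = |19.876 − 27.653| = 7.777 km/s.

Δv₂ = 7780 m/s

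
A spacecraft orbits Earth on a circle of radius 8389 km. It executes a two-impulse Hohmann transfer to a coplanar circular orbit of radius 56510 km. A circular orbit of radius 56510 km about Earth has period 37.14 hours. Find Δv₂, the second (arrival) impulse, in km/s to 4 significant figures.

Δv₂ = 1.305 km/s

From Kepler's third law T² = 4π²r³/μ at r = 56510 km, T = 37.14 hours = 37.14 × 3600 s = 1.33704×10^5 s: μ = 4π²r³/T² = 3.98517×10^5 km³/s².
Semi-major axis of the transfer orbit: a_t = (8389 + 56510)/2 = 32449.5 km.
On the circular orbit at r = 56510 km, v_c = √(μ/r) = 2.6556 km/s.
Transfer-orbit speed at the same r (vis-viva, a = a_t): v_t = √[μ(2/r − 1/a_t)] = 1.3502 km/s.
Δv₂ = |v_t − v_c| = |1.3502 − 2.6556| = 1.305 km/s.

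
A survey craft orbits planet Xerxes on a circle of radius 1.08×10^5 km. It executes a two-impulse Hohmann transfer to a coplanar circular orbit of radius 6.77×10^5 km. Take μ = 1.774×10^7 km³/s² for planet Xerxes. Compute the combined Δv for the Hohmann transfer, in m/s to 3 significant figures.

Semi-major axis of the transfer orbit: a_t = (1.080×10^5 + 6.770×10^5)/2 = 3.925×10^5 km.
Circular speed at r₁: v₁ = √(μ/r₁) = √(1.774×10^7/1.080×10^5) = 12.816 km/s.
Transfer-orbit speed at r₁ (v² = μ(2/r − 1/a)): v_p = √[μ(2/r₁ − 1/a_t)] = 16.832 km/s.
First burn Δv₁ = |v_p − v₁| = 4.016 km/s.
At r₂, v₂ = √(μ/r₂) = 5.119 km/s.
Transfer-orbit speed at r₂: v_a = √[μ(2/r₂ − 1/a_t)] = 2.685 km/s.
Second burn Δv₂ = |v₂ − v_a| = 2.434 km/s.
Δv = Δv₁ + Δv₂ = 4.016 + 2.434 = 6.450 km/s.

Δv = 6450 m/s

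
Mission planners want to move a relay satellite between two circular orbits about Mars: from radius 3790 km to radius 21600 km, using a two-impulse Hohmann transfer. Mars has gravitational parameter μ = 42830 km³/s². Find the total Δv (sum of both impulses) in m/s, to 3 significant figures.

Δv = 1660 m/s

Transfer-ellipse semi-major axis a_t = (r₁ + r₂)/2 = (3790 + 21600)/2 = 12695 km.
Circular speed at r₁: v₁ = √(μ/r₁) = √(42830/3790) = 3.362 km/s.
On the transfer ellipse at r₁, vis-viva equation gives v_p = √[μ(2/r₁ − 1/a_t)] = 4.385 km/s.
First burn Δv₁ = |v_p − v₁| = 1.023 km/s.
Circular speed at r₂: v₂ = √(μ/r₂) = 1.4081 km/s.
Transfer-orbit speed at r₂: v_a = √[μ(2/r₂ − 1/a_t)] = 0.76940 km/s.
Second burn Δv₂ = |v₂ − v_a| = 0.6387 km/s.
Δv = Δv₁ + Δv₂ = 1.023 + 0.6387 = 1.662 km/s.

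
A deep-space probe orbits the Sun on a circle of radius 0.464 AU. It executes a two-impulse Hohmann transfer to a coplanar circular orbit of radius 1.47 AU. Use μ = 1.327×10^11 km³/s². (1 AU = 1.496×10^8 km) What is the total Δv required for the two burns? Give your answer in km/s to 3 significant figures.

Δv = 17.7 km/s

In km: r₁ = 0.464 × 1.496×10^8 = 6.94144×10^7 km; r₂ = 1.47 × 1.496×10^8 = 2.19912×10^8 km.
The Hohmann ellipse has a_t = (r₁ + r₂)/2 = 1.446632×10^8 km.
At r₁ the circular-orbit speed is v₁ = √(μ/r₁) = 43.723 km/s.
On the transfer ellipse at r₁, vis-viva equation gives v_p = √[μ(2/r₁ − 1/a_t)] = 53.908 km/s.
First burn Δv₁ = |v_p − v₁| = 10.185 km/s.
At r₂, v₂ = √(μ/r₂) = 24.5647 km/s.
Transfer-orbit speed at r₂: v_a = √[μ(2/r₂ − 1/a_t)] = 17.0160 km/s.
Second burn Δv₂ = |v₂ − v_a| = 7.5487 km/s.
Δv = Δv₁ + Δv₂ = 10.185 + 7.5487 = 17.73 km/s.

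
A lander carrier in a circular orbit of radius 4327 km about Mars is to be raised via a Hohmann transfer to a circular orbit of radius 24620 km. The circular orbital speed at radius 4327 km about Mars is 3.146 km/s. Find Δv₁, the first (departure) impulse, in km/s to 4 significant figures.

Δv₁ = 0.9571 km/s

From the circular-orbit relation v² = μ/r at r = 4327 km: μ = v²r = (3.146)² × 4327 = 42825.7 km³/s².
The Hohmann ellipse has a_t = (r₁ + r₂)/2 = 14473.5 km.
On the circular orbit at r = 4327 km, v_c = √(μ/r) = 3.1460 km/s.
Transfer-orbit speed at the same r (vis-viva, a = a_t): v_t = √[μ(2/r − 1/a_t)] = 4.1031 km/s.
Δv₁ = |v_t − v_c| = |4.1031 − 3.1460| = 0.9571 km/s.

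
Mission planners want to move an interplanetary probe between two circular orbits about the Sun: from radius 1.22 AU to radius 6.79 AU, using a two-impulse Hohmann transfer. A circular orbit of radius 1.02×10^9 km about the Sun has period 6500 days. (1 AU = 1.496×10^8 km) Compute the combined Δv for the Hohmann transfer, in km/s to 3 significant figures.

From Kepler's third law T² = 4π²r³/μ at r = 1.02×10^9 km, T = 6500 days = 6500 × 86400 s = 5.616×10^8 s: μ = 4π²r³/T² = 1.32833×10^11 km³/s².
In km: r₁ = 1.22 × 1.496×10^8 = 1.82512×10^8 km; r₂ = 6.79 × 1.496×10^8 = 1.015784×10^9 km.
The Hohmann ellipse has a_t = (r₁ + r₂)/2 = 5.99148×10^8 km.
At r₁ the circular-orbit speed is v₁ = √(μ/r₁) = 26.978 km/s.
Transfer-orbit speed at r₁ (vis-viva): v_p = √[μ(2/r₁ − 1/a_t)] = 35.127 km/s.
First burn Δv₁ = |v_p − v₁| = 8.149 km/s.
At r₂, v₂ = √(μ/r₂) = 11.4354 km/s.
Transfer-orbit speed at r₂: v_a = √[μ(2/r₂ − 1/a_t)] = 6.31148 km/s.
Second burn Δv₂ = |v₂ − v_a| = 5.124 km/s.
Δv = Δv₁ + Δv₂ = 8.149 + 5.124 = 13.27 km/s.

Δv = 13.3 km/s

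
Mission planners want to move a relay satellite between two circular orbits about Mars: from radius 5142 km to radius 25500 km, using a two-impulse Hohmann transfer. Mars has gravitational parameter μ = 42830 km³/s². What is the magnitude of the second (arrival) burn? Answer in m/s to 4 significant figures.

Transfer-ellipse semi-major axis a_t = (r₁ + r₂)/2 = (5142 + 25500)/2 = 15321 km.
Circular speed at r = 25500 km: v_c = √(μ/r) = 1.296 km/s.
Transfer-orbit speed at the same r (vis-viva, a = a_t): v_t = √[μ(2/r − 1/a_t)] = 0.7508 km/s.
Δv₂ = |v_t − v_c| = |0.7508 − 1.296| = 0.5452 km/s.

Δv₂ = 545.2 m/s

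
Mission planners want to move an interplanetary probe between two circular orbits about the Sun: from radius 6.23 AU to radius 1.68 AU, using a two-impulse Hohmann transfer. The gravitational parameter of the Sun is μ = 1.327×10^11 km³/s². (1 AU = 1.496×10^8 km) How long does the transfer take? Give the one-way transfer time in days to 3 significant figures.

t = 1440 days

In km: r₁ = 6.23 × 1.496×10^8 = 9.32008×10^8 km; r₂ = 1.68 × 1.496×10^8 = 2.51328×10^8 km.
Transfer-ellipse semi-major axis a_t = (r₁ + r₂)/2 = (9.32008×10^8 + 2.51328×10^8)/2 = 5.91668×10^8 km.
Half the transfer-orbit period gives t = π√(a_t³/μ) = 1.241×10^8 s.
Converting: 1.241×10^8 s ÷ 86400 s/day = 1440 days.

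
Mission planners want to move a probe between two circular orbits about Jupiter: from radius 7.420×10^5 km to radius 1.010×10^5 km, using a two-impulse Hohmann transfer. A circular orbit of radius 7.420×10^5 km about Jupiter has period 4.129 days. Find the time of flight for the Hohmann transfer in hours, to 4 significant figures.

t = 21.21 hours

From Kepler's third law T² = 4π²r³/μ at r = 7.420×10^5 km, T = 4.129 days = 4.129 × 86400 s = 3.567456×10^5 s: μ = 4π²r³/T² = 1.26723×10^8 km³/s².
The Hohmann ellipse has a_t = (r₁ + r₂)/2 = 4.215×10^5 km.
Transfer time t = π√(a_t³/μ) = π√((4.215×10^5)³ / 1.26723×10^8) = 76370 s.
Converting: 76370 s ÷ 3600 s/hour = 21.21 hours.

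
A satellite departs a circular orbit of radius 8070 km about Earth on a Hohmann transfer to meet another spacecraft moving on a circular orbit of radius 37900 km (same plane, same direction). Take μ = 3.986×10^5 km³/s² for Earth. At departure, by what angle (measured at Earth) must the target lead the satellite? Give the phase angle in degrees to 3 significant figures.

Semi-major axis of the transfer orbit: a_t = (8070 + 37900)/2 = 22985 km.
Transfer time t = π√(a_t³/μ) = 17340 s.
The target's mean motion on its circular orbit is ω₂ = √(μ/r₂³) = 8.5568×10^-5 rad/s.
Angle swept by the target during transfer: ω₂·t = 1.4837 rad = 85.01°.
The satellite traverses 180° on the transfer ellipse, so the target must lead by 180° − 85.01° = 95.0°.

φ = 95.0°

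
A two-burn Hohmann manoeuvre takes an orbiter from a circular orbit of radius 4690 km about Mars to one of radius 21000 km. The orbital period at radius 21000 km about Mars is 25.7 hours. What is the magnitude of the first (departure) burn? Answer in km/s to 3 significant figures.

Δv₁ = 0.841 km/s

From Kepler's third law T² = 4π²r³/μ at r = 21000 km, T = 25.7 hours = 25.7 × 3600 s = 92520 s: μ = 4π²r³/T² = 42711.7 km³/s².
Transfer-ellipse semi-major axis a_t = (r₁ + r₂)/2 = (4690 + 21000)/2 = 12845 km.
Circular speed at r = 4690 km: v_c = √(μ/r) = 3.0178 km/s.
Transfer-orbit speed at the same r (vis-viva, a = a_t): v_t = √[μ(2/r − 1/a_t)] = 3.8586 km/s.
Δv₁ = |v_t − v_c| = |3.8586 − 3.0178| = 0.8408 km/s.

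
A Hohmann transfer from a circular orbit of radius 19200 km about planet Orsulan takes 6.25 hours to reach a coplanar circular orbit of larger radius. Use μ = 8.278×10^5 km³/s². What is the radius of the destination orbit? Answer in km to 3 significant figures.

r₂ = 50600 km

Transfer time t = 6.25 hours = 22500 s, and t = π√(a_t³/μ).
So a_t = (μ t²/π²)^(1/3) = (8.278×10^5 × (22500)² / π²)^(1/3) = 34887 km.
Since a_t = (r₁ + r₂)/2, r₂ = 2a_t − r₁ = 2×34887 − 19200 = 50574 km.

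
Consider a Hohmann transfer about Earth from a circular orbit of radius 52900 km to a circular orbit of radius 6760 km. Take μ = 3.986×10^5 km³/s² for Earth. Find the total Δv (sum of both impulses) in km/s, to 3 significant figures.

Transfer-ellipse semi-major axis a_t = (r₁ + r₂)/2 = (52900 + 6760)/2 = 29830 km.
At r₁ the circular-orbit speed is v₁ = √(μ/r₁) = 2.745 km/s.
On the transfer ellipse at r₁, vis-viva equation gives v_a = √[μ(2/r₁ − 1/a_t)] = 1.307 km/s.
First burn Δv₁ = |v_a − v₁| = 1.438 km/s.
At r₂, v₂ = √(μ/r₂) = 7.6788 km/s.
Transfer-orbit speed at r₂: v_p = √[μ(2/r₂ − 1/a_t)] = 10.226 km/s.
Second burn Δv₂ = |v₂ − v_p| = 2.547 km/s.
Δv = Δv₁ + Δv₂ = 1.438 + 2.547 = 3.985 km/s.

Δv = 3.99 km/s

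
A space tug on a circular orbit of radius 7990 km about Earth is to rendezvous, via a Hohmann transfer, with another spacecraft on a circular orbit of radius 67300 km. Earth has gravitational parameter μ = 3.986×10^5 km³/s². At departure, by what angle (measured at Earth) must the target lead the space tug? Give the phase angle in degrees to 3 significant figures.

φ = 105°

Transfer-ellipse semi-major axis a_t = (r₁ + r₂)/2 = (7990 + 67300)/2 = 37645 km.
The half-period of the transfer ellipse is t = π√(a_t³/μ) = 36345 s.
The target's mean motion on its circular orbit is ω₂ = √(μ/r₂³) = 3.6161×10^-5 rad/s.
Angle swept by the target during transfer: ω₂·t = 1.3143 rad = 75.30°.
Arrival is 180° from departure on the ellipse, so φ = 180° − 75.30° = 105°.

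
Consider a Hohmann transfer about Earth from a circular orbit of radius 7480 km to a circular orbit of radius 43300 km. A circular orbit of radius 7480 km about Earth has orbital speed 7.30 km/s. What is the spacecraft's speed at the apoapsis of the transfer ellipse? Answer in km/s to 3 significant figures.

v = 1.65 km/s

From the circular-orbit relation v² = μ/r at r = 7480 km: μ = v²r = (7.30)² × 7480 = 3.98609×10^5 km³/s².
The Hohmann ellipse has a_t = (r₁ + r₂)/2 = 25390 km.
At apoapsis, r = 43300 km.
Vis-viva: v = √[μ(2/r − 1/a_t)] = √[3.98609×10^5 × (2/43300 − 1/25390)] = 1.647 km/s.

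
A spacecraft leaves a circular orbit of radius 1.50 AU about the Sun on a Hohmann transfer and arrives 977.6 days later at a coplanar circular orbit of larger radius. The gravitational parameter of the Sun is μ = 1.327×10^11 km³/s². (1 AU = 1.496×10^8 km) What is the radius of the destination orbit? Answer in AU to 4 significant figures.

In km: r₁ = 1.50 × 1.496×10^8 = 2.244×10^8 km.
Transfer time t = 977.6 days = 8.446464×10^7 s, and t = π√(a_t³/μ).
So a_t = (μ t²/π²)^(1/3) = (1.327×10^11 × (8.446464×10^7)² / π²)^(1/3) = 4.5776×10^8 km.
Since a_t = (r₁ + r₂)/2, r₂ = 2a_t − r₁ = 2×4.5776×10^8 − 2.244×10^8 = 6.9112×10^8 km.
In AU: r₂ = 6.9112×10^8 / 1.496×10^8 = 4.620 AU.

r₂ = 4.620 AU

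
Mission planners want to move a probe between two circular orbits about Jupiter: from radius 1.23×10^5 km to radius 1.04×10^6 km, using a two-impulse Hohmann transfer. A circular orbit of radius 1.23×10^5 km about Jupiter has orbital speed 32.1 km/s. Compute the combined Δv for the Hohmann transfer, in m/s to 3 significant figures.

From the circular-orbit relation v² = μ/r at r = 1.23×10^5 km: μ = v²r = (32.1)² × 1.23×10^5 = 1.26740×10^8 km³/s².
The Hohmann ellipse has a_t = (r₁ + r₂)/2 = 5.815×10^5 km.
Circular speed at r₁: v₁ = √(μ/r₁) = √(1.26740×10^8/1.230×10^5) = 32.10 km/s.
On the transfer ellipse at r₁, v² = μ(2/r − 1/a) gives v_p = √[μ(2/r₁ − 1/a_t)] = 42.93 km/s.
First burn Δv₁ = |v_p − v₁| = 10.83 km/s.
At r₂, v₂ = √(μ/r₂) = 11.039 km/s.
Transfer-orbit speed at r₂: v_a = √[μ(2/r₂ − 1/a_t)] = 5.0771 km/s.
Second burn Δv₂ = |v₂ − v_a| = 5.962 km/s.
Total Δv = Δv₁ + Δv₂ = 16.79 km/s.

Δv = 16800 m/s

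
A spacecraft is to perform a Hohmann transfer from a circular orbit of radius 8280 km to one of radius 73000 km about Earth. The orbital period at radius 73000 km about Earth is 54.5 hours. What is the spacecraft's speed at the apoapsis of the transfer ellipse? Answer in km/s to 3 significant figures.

v = 1.06 km/s

From Kepler's third law T² = 4π²r³/μ at r = 73000 km, T = 54.5 hours = 54.5 × 3600 s = 1.962×10^5 s: μ = 4π²r³/T² = 3.98961×10^5 km³/s².
Transfer-ellipse semi-major axis a_t = (r₁ + r₂)/2 = (8280 + 73000)/2 = 40640 km.
The apoapsis of the transfer ellipse is at r = 73000 km.
Applying v² = μ(2/r − 1/a_t): v = 1.055 km/s.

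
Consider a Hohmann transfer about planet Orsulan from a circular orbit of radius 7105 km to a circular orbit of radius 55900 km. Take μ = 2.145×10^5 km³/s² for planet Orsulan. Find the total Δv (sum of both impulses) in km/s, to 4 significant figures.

Δv = 2.853 km/s

Transfer-ellipse semi-major axis a_t = (r₁ + r₂)/2 = (7105 + 55900)/2 = 31502.5 km.
Circular speed at r₁: v₁ = √(μ/r₁) = √(2.145×10^5/7105) = 5.4945 km/s.
On the transfer ellipse at r₁, v² = μ(2/r − 1/a) gives v_p = √[μ(2/r₁ − 1/a_t)] = 7.3192 km/s.
First burn Δv₁ = |v_p − v₁| = 1.8247 km/s.
At r₂, v₂ = √(μ/r₂) = 1.9589 km/s.
Transfer-orbit speed at r₂: v_a = √[μ(2/r₂ − 1/a_t)] = 0.93029 km/s.
Second burn Δv₂ = |v₂ − v_a| = 1.0286 km/s.
Δv = Δv₁ + Δv₂ = 1.8247 + 1.0286 = 2.853 km/s.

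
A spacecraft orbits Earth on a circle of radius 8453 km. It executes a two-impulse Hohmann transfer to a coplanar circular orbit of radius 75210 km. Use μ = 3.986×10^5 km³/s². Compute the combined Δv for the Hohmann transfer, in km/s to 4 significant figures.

Δv = 3.608 km/s

Semi-major axis of the transfer orbit: a_t = (8453 + 75210)/2 = 41831.5 km.
At r₁ the circular-orbit speed is v₁ = √(μ/r₁) = 6.867 km/s.
Transfer-orbit speed at r₁ (v² = μ(2/r − 1/a)): v_p = √[μ(2/r₁ − 1/a_t)] = 9.208 km/s.
First burn Δv₁ = |v_p − v₁| = 2.341 km/s.
Circular speed at r₂: v₂ = √(μ/r₂) = 2.302 km/s.
Transfer-orbit speed at r₂: v_a = √[μ(2/r₂ − 1/a_t)] = 1.035 km/s.
Second burn Δv₂ = |v₂ − v_a| = 1.267 km/s.
Δv = Δv₁ + Δv₂ = 2.341 + 1.267 = 3.608 km/s.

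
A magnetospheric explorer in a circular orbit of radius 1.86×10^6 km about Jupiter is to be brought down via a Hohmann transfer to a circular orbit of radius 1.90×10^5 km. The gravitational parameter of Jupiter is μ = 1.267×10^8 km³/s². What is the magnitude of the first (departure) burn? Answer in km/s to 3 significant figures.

Transfer-ellipse semi-major axis a_t = (r₁ + r₂)/2 = (1.860×10^6 + 1.900×10^5)/2 = 1.025×10^6 km.
On the circular orbit at r = 1.860×10^6 km, v_c = √(μ/r) = 8.253 km/s.
Vis-viva on the transfer ellipse at r = 1.860×10^6 km gives v_t = √[μ(2/r − 1/a_t)] = 3.553 km/s.
Δv₁ = |v_t − v_c| = |3.553 − 8.253| = 4.700 km/s.

Δv₁ = 4.70 km/s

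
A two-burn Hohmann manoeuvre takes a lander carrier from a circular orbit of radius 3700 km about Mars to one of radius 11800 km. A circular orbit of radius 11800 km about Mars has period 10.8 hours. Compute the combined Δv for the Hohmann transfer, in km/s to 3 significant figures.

From Kepler's third law T² = 4π²r³/μ at r = 11800 km, T = 10.8 hours = 10.8 × 3600 s = 38880 s: μ = 4π²r³/T² = 42909.5 km³/s².
The Hohmann ellipse has a_t = (r₁ + r₂)/2 = 7750 km.
At r₁ the circular-orbit speed is v₁ = √(μ/r₁) = 3.4055 km/s.
On the transfer ellipse at r₁, v² = μ(2/r − 1/a) gives v_p = √[μ(2/r₁ − 1/a_t)] = 4.2021 km/s.
First burn Δv₁ = |v_p − v₁| = 0.7966 km/s.
Circular speed at r₂: v₂ = √(μ/r₂) = 1.9069 km/s.
Transfer-orbit speed at r₂: v_a = √[μ(2/r₂ − 1/a_t)] = 1.3176 km/s.
Second burn Δv₂ = |v₂ − v_a| = 0.5893 km/s.
Total Δv = Δv₁ + Δv₂ = 1.386 km/s.

Δv = 1.39 km/s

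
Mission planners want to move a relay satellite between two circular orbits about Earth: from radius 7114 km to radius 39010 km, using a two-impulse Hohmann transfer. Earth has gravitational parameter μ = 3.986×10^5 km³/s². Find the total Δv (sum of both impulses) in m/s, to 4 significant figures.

Δv = 3671 m/s

Semi-major axis of the transfer orbit: a_t = (7114 + 39010)/2 = 23062 km.
At r₁ the circular-orbit speed is v₁ = √(μ/r₁) = 7.485 km/s.
On the transfer ellipse at r₁, vis-viva equation gives v_p = √[μ(2/r₁ − 1/a_t)] = 9.735 km/s.
First burn Δv₁ = |v_p − v₁| = 2.250 km/s.
At r₂, v₂ = √(μ/r₂) = 3.1965 km/s.
Transfer-orbit speed at r₂: v_a = √[μ(2/r₂ − 1/a_t)] = 1.7754 km/s.
Second burn Δv₂ = |v₂ − v_a| = 1.421 km/s.
Total Δv = Δv₁ + Δv₂ = 3.671 km/s.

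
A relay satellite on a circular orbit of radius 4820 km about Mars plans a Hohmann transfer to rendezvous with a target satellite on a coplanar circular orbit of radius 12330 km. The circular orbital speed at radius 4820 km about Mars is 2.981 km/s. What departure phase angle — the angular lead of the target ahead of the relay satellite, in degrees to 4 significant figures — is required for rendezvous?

From the circular-orbit relation v² = μ/r at r = 4820 km: μ = v²r = (2.981)² × 4820 = 42832.3 km³/s².
Transfer-ellipse semi-major axis a_t = (r₁ + r₂)/2 = (4820 + 12330)/2 = 8575 km.
The half-period of the transfer ellipse is t = π√(a_t³/μ) = 12050 s.
The target's mean motion on its circular orbit is ω₂ = √(μ/r₂³) = 1.512×10^-4 rad/s.
Angle swept by the target during transfer: ω₂·t = 1.822 rad = 104.39°.
Arrival is 180° from departure on the ellipse, so φ = 180° − 104.39° = 75.61°.

φ = 75.61°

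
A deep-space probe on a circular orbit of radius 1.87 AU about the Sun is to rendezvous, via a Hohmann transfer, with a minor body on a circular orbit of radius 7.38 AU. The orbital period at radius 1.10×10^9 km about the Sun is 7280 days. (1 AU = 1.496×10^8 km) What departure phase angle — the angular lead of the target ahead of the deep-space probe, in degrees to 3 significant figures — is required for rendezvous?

From Kepler's third law T² = 4π²r³/μ at r = 1.10×10^9 km, T = 7280 days = 7280 × 86400 s = 6.28992×10^8 s: μ = 4π²r³/T² = 1.32815×10^11 km³/s².
In km: r₁ = 1.87 × 1.496×10^8 = 2.79752×10^8 km; r₂ = 7.38 × 1.496×10^8 = 1.104048×10^9 km.
Semi-major axis of the transfer orbit: a_t = (2.79752×10^8 + 1.104048×10^9)/2 = 6.919×10^8 km.
Transfer time t = π√(a_t³/μ) = 1.569×10^8 s.
Target angular speed ω₂ = √(μ/r₂³) = 9.934×10^-9 rad/s.
Angle swept by the target during transfer: ω₂·t = 1.5586 rad = 89.30°.
The deep-space probe traverses 180° on the transfer ellipse, so the target must lead by 180° − 89.30° = 90.7°.

φ = 90.7°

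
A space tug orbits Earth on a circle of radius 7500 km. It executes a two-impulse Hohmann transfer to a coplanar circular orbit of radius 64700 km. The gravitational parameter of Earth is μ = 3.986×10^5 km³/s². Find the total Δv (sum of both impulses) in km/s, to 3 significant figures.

Transfer-ellipse semi-major axis a_t = (r₁ + r₂)/2 = (7500 + 64700)/2 = 36100 km.
Circular speed at r₁: v₁ = √(μ/r₁) = √(3.986×10^5/7500) = 7.2902 km/s.
On the transfer ellipse at r₁, vis-viva equation gives v_p = √[μ(2/r₁ − 1/a_t)] = 9.7597 km/s.
First burn Δv₁ = |v_p − v₁| = 2.4695 km/s.
At r₂, v₂ = √(μ/r₂) = 2.48208 km/s.
Transfer-orbit speed at r₂: v_a = √[μ(2/r₂ − 1/a_t)] = 1.13134 km/s.
Second burn Δv₂ = |v₂ − v_a| = 1.3507 km/s.
Δv = Δv₁ + Δv₂ = 2.4695 + 1.3507 = 3.820 km/s.

Δv = 3.82 km/s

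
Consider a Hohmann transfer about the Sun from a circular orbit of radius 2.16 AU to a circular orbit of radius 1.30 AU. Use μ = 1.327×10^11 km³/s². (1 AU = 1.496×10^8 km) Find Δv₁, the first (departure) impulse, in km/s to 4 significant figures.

In km: r₁ = 2.16 × 1.496×10^8 = 3.23136×10^8 km; r₂ = 1.30 × 1.496×10^8 = 1.9448×10^8 km.
Transfer-ellipse semi-major axis a_t = (r₁ + r₂)/2 = (3.23136×10^8 + 1.9448×10^8)/2 = 2.58808×10^8 km.
On the circular orbit at r = 3.23136×10^8 km, v_c = √(μ/r) = 20.265 km/s.
Transfer-orbit speed at the same r (vis-viva, a = a_t): v_t = √[μ(2/r − 1/a_t)] = 17.567 km/s.
Δv₁ = |v_t − v_c| = |17.567 − 20.265| = 2.698 km/s.

Δv₁ = 2.698 km/s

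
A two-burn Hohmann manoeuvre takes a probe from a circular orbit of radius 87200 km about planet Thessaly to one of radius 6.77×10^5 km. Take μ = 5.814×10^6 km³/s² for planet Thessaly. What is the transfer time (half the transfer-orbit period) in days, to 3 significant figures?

Transfer-ellipse semi-major axis a_t = (r₁ + r₂)/2 = (87200 + 6.770×10^5)/2 = 3.821×10^5 km.
By Kepler's third law the transfer-orbit period is T = 2π√(a_t³/μ), so t = T/2 = 3.077×10^5 s.
Converting: 3.077×10^5 s ÷ 86400 s/day = 3.56 days.

t = 3.56 days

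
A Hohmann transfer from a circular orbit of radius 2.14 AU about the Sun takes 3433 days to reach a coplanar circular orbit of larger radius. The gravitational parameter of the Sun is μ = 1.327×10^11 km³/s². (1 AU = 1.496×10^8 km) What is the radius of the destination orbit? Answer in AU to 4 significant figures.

r₂ = 12.00 AU

In km: r₁ = 2.14 × 1.496×10^8 = 3.20144×10^8 km.
Transfer time t = 3433 days = 2.966112×10^8 s, and t = π√(a_t³/μ).
So a_t = (μ t²/π²)^(1/3) = (1.327×10^11 × (2.966112×10^8)² / π²)^(1/3) = 1.0576×10^9 km.
Since a_t = (r₁ + r₂)/2, r₂ = 2a_t − r₁ = 2×1.0576×10^9 − 3.20144×10^8 = 1.795056×10^9 km.
In AU: r₂ = 1.795056×10^9 / 1.496×10^8 = 12.00 AU.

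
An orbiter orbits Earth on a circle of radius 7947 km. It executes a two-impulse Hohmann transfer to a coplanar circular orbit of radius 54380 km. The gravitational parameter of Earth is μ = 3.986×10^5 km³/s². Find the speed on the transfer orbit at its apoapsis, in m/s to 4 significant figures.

The Hohmann ellipse has a_t = (r₁ + r₂)/2 = 31163.5 km.
At apoapsis, r = 54380 km.
Applying v² = μ(2/r − 1/a_t): v = 1.367 km/s.

v = 1367 m/s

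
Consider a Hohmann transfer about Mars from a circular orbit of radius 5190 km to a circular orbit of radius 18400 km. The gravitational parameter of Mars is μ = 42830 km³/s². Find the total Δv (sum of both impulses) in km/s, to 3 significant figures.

The Hohmann ellipse has a_t = (r₁ + r₂)/2 = 11795 km.
Circular speed at r₁: v₁ = √(μ/r₁) = √(42830/5190) = 2.8727 km/s.
On the transfer ellipse at r₁, vis-viva equation gives v_p = √[μ(2/r₁ − 1/a_t)] = 3.5880 km/s.
First burn Δv₁ = |v_p − v₁| = 0.7153 km/s.
At r₂, v₂ = √(μ/r₂) = 1.52569 km/s.
Transfer-orbit speed at r₂: v_a = √[μ(2/r₂ − 1/a_t)] = 1.01205 km/s.
Second burn Δv₂ = |v₂ − v_a| = 0.5136 km/s.
Total Δv = Δv₁ + Δv₂ = 1.229 km/s.

Δv = 1.23 km/s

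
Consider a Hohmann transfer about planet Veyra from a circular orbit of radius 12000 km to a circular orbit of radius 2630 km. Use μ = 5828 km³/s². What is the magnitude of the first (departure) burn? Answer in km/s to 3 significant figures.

Δv₁ = 0.279 km/s

Transfer-ellipse semi-major axis a_t = (r₁ + r₂)/2 = (12000 + 2630)/2 = 7315 km.
Circular speed at r = 12000 km: v_c = √(μ/r) = 0.6969 km/s.
Vis-viva on the transfer ellipse at r = 12000 km gives v_t = √[μ(2/r − 1/a_t)] = 0.4179 km/s.
Δv₁ = |v_t − v_c| = |0.4179 − 0.6969| = 0.2790 km/s.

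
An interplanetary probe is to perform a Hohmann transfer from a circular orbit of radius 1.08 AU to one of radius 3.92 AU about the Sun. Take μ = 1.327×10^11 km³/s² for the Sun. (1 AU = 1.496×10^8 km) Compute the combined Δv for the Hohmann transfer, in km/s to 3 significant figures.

In km: r₁ = 1.08 × 1.496×10^8 = 1.61568×10^8 km; r₂ = 3.92 × 1.496×10^8 = 5.86432×10^8 km.
The Hohmann ellipse has a_t = (r₁ + r₂)/2 = 3.740×10^8 km.
Circular speed at r₁: v₁ = √(μ/r₁) = √(1.327×10^11/1.61568×10^8) = 28.6588 km/s.
Transfer-orbit speed at r₁ (v² = μ(2/r − 1/a)): v_p = √[μ(2/r₁ − 1/a_t)] = 35.8865 km/s.
First burn Δv₁ = |v_p − v₁| = 7.228 km/s.
Circular speed at r₂: v₂ = √(μ/r₂) = 15.043 km/s.
Transfer-orbit speed at r₂: v_a = √[μ(2/r₂ − 1/a_t)] = 9.8871 km/s.
Second burn Δv₂ = |v₂ − v_a| = 5.156 km/s.
Total Δv = Δv₁ + Δv₂ = 12.38 km/s.

Δv = 12.4 km/s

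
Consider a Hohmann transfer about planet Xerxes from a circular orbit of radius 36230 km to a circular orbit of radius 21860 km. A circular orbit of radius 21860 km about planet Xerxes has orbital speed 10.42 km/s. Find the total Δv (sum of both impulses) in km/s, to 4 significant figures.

Δv = 2.290 km/s

From the circular-orbit relation v² = μ/r at r = 21860 km: μ = v²r = (10.42)² × 21860 = 2.37348×10^6 km³/s².
Semi-major axis of the transfer orbit: a_t = (36230 + 21860)/2 = 29045 km.
Circular speed at r₁: v₁ = √(μ/r₁) = √(2.37348×10^6/36230) = 8.094 km/s.
On the transfer ellipse at r₁, vis-viva gives v_a = √[μ(2/r₁ − 1/a_t)] = 7.022 km/s.
First burn Δv₁ = |v_a − v₁| = 1.072 km/s.
Circular speed at r₂: v₂ = √(μ/r₂) = 10.420 km/s.
Transfer-orbit speed at r₂: v_p = √[μ(2/r₂ − 1/a_t)] = 11.638 km/s.
Second burn Δv₂ = |v₂ − v_p| = 1.218 km/s.
Total Δv = Δv₁ + Δv₂ = 2.290 km/s.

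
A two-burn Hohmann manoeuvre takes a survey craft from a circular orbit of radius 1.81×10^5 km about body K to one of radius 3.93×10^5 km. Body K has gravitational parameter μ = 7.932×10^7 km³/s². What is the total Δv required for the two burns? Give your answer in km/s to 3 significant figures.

Δv = 6.49 km/s

Transfer-ellipse semi-major axis a_t = (r₁ + r₂)/2 = (1.810×10^5 + 3.930×10^5)/2 = 2.870×10^5 km.
Circular speed at r₁: v₁ = √(μ/r₁) = √(7.932×10^7/1.810×10^5) = 20.9340 km/s.
Transfer-orbit speed at r₁ (vis-viva equation): v_p = √[μ(2/r₁ − 1/a_t)] = 24.4967 km/s.
First burn Δv₁ = |v_p − v₁| = 3.5627 km/s.
At r₂, v₂ = √(μ/r₂) = 14.2068 km/s.
Transfer-orbit speed at r₂: v_a = √[μ(2/r₂ − 1/a_t)] = 11.2822 km/s.
Second burn Δv₂ = |v₂ − v_a| = 2.9246 km/s.
Total Δv = Δv₁ + Δv₂ = 6.487 km/s.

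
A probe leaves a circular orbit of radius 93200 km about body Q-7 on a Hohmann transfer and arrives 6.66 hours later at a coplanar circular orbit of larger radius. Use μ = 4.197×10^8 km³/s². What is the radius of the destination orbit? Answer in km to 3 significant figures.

r₂ = 4.87×10^5 km

Transfer time t = 6.66 hours = 23976 s, and t = π√(a_t³/μ).
So a_t = (μ t²/π²)^(1/3) = (4.197×10^8 × (23976)² / π²)^(1/3) = 2.9022×10^5 km.
Since a_t = (r₁ + r₂)/2, r₂ = 2a_t − r₁ = 2×2.9022×10^5 − 93200 = 4.8724×10^5 km.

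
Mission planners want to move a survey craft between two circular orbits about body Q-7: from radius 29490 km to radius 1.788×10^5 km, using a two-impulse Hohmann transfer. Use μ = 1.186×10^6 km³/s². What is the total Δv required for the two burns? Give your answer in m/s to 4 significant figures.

Transfer-ellipse semi-major axis a_t = (r₁ + r₂)/2 = (29490 + 1.788×10^5)/2 = 1.04145×10^5 km.
Circular speed at r₁: v₁ = √(μ/r₁) = √(1.186×10^6/29490) = 6.3417 km/s.
Transfer-orbit speed at r₁ (vis-viva): v_p = √[μ(2/r₁ − 1/a_t)] = 8.3094 km/s.
First burn Δv₁ = |v_p − v₁| = 1.968 km/s.
Circular speed at r₂: v₂ = √(μ/r₂) = 2.575 km/s.
Transfer-orbit speed at r₂: v_a = √[μ(2/r₂ − 1/a_t)] = 1.370 km/s.
Second burn Δv₂ = |v₂ − v_a| = 1.205 km/s.
Total Δv = Δv₁ + Δv₂ = 3.173 km/s.

Δv = 3173 m/s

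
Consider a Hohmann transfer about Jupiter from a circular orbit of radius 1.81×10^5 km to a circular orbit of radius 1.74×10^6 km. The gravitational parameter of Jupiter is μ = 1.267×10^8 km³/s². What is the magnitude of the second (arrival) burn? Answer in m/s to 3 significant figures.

Δv₂ = 4830 m/s

The Hohmann ellipse has a_t = (r₁ + r₂)/2 = 9.605×10^5 km.
Circular speed at r = 1.740×10^6 km: v_c = √(μ/r) = 8.533 km/s.
Vis-viva on the transfer ellipse at r = 1.740×10^6 km gives v_t = √[μ(2/r − 1/a_t)] = 3.704 km/s.
Δv₂ = |v_t − v_c| = |3.704 − 8.533| = 4.829 km/s.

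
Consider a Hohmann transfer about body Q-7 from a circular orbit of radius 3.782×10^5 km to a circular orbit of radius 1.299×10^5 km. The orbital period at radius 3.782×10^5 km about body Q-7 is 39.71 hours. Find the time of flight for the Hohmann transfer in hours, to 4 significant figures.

From Kepler's third law T² = 4π²r³/μ at r = 3.782×10^5 km, T = 39.71 hours = 39.71 × 3600 s = 1.42956×10^5 s: μ = 4π²r³/T² = 1.04501×10^8 km³/s².
Transfer-ellipse semi-major axis a_t = (r₁ + r₂)/2 = (3.782×10^5 + 1.299×10^5)/2 = 2.5405×10^5 km.
By Kepler's third law the transfer-orbit period is T = 2π√(a_t³/μ), so t = T/2 = 39350 s.
Converting: 39350 s ÷ 3600 s/hour = 10.93 hours.

t = 10.93 hours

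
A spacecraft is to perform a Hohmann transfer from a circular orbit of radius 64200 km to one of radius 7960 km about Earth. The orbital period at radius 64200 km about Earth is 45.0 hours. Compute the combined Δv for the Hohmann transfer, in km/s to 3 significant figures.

From Kepler's third law T² = 4π²r³/μ at r = 64200 km, T = 45.0 hours = 45.0 × 3600 s = 1.620×10^5 s: μ = 4π²r³/T² = 3.98047×10^5 km³/s².
Semi-major axis of the transfer orbit: a_t = (64200 + 7960)/2 = 36080 km.
Circular speed at r₁: v₁ = √(μ/r₁) = √(3.98047×10^5/64200) = 2.4900 km/s.
On the transfer ellipse at r₁, vis-viva gives v_a = √[μ(2/r₁ − 1/a_t)] = 1.1696 km/s.
First burn Δv₁ = |v_a − v₁| = 1.3204 km/s.
Circular speed at r₂: v₂ = √(μ/r₂) = 7.0715 km/s.
Transfer-orbit speed at r₂: v_p = √[μ(2/r₂ − 1/a_t)] = 9.4329 km/s.
Second burn Δv₂ = |v₂ − v_p| = 2.3614 km/s.
Total Δv = Δv₁ + Δv₂ = 3.682 km/s.

Δv = 3.68 km/s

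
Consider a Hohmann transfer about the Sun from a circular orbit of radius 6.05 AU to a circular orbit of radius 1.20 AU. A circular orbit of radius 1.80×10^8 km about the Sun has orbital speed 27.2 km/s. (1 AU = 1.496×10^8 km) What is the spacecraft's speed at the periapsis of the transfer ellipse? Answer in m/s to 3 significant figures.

From the circular-orbit relation v² = μ/r at r = 1.80×10^8 km: μ = v²r = (27.2)² × 1.80×10^8 = 1.33171×10^11 km³/s².
In km: r₁ = 6.05 × 1.496×10^8 = 9.0508×10^8 km; r₂ = 1.20 × 1.496×10^8 = 1.7952×10^8 km.
Transfer-ellipse semi-major axis a_t = (r₁ + r₂)/2 = (9.0508×10^8 + 1.7952×10^8)/2 = 5.423×10^8 km.
The periapsis of the transfer ellipse is at r = 1.7952×10^8 km.
Applying v² = μ(2/r − 1/a_t): v = 35.19 km/s.

v = 35200 m/s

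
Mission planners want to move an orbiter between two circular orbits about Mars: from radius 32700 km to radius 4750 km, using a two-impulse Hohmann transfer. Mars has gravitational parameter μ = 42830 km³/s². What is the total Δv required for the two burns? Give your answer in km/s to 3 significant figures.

Transfer-ellipse semi-major axis a_t = (r₁ + r₂)/2 = (32700 + 4750)/2 = 18725 km.
At r₁ the circular-orbit speed is v₁ = √(μ/r₁) = 1.14446 km/s.
On the transfer ellipse at r₁, vis-viva gives v_a = √[μ(2/r₁ − 1/a_t)] = 0.576416 km/s.
First burn Δv₁ = |v_a − v₁| = 0.5680 km/s.
Circular speed at r₂: v₂ = √(μ/r₂) = 3.0028 km/s.
Transfer-orbit speed at r₂: v_p = √[μ(2/r₂ − 1/a_t)] = 3.9682 km/s.
Second burn Δv₂ = |v₂ − v_p| = 0.9654 km/s.
Δv = Δv₁ + Δv₂ = 0.5680 + 0.9654 = 1.533 km/s.

Δv = 1.53 km/s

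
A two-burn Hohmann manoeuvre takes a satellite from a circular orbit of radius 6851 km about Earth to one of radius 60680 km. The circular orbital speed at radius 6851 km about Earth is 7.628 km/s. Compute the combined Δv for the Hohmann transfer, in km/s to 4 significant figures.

Δv = 4.006 km/s

From the circular-orbit relation v² = μ/r at r = 6851 km: μ = v²r = (7.628)² × 6851 = 3.98635×10^5 km³/s².
Semi-major axis of the transfer orbit: a_t = (6851 + 60680)/2 = 33765.5 km.
Circular speed at r₁: v₁ = √(μ/r₁) = √(3.98635×10^5/6851) = 7.62800 km/s.
Transfer-orbit speed at r₁ (vis-viva): v_p = √[μ(2/r₁ − 1/a_t)] = 10.2258 km/s.
First burn Δv₁ = |v_p − v₁| = 2.5978 km/s.
Circular speed at r₂: v₂ = √(μ/r₂) = 2.5631 km/s.
Transfer-orbit speed at r₂: v_a = √[μ(2/r₂ − 1/a_t)] = 1.1545 km/s.
Second burn Δv₂ = |v₂ − v_a| = 1.4086 km/s.
Total Δv = Δv₁ + Δv₂ = 4.006 km/s.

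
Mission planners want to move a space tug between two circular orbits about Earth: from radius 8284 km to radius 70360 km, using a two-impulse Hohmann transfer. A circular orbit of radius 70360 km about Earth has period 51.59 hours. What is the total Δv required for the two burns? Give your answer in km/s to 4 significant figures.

From Kepler's third law T² = 4π²r³/μ at r = 70360 km, T = 51.59 hours = 51.59 × 3600 s = 1.85724×10^5 s: μ = 4π²r³/T² = 3.98659×10^5 km³/s².
Transfer-ellipse semi-major axis a_t = (r₁ + r₂)/2 = (8284 + 70360)/2 = 39322 km.
At r₁ the circular-orbit speed is v₁ = √(μ/r₁) = 6.9371 km/s.
Transfer-orbit speed at r₁ (v² = μ(2/r − 1/a)): v_p = √[μ(2/r₁ − 1/a_t)] = 9.2795 km/s.
First burn Δv₁ = |v_p − v₁| = 2.342 km/s.
Circular speed at r₂: v₂ = √(μ/r₂) = 2.3803 km/s.
Transfer-orbit speed at r₂: v_a = √[μ(2/r₂ − 1/a_t)] = 1.0925 km/s.
Second burn Δv₂ = |v₂ − v_a| = 1.288 km/s.
Δv = Δv₁ + Δv₂ = 2.342 + 1.288 = 3.630 km/s.

Δv = 3.630 km/s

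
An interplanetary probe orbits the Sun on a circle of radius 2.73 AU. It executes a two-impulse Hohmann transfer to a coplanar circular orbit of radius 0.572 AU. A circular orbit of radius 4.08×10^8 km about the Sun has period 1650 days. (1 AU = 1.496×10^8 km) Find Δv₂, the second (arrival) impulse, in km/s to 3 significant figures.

Δv₂ = 11.2 km/s

From Kepler's third law T² = 4π²r³/μ at r = 4.08×10^8 km, T = 1650 days = 1650 × 86400 s = 1.4256×10^8 s: μ = 4π²r³/T² = 1.31930×10^11 km³/s².
In km: r₁ = 2.73 × 1.496×10^8 = 4.08408×10^8 km; r₂ = 0.572 × 1.496×10^8 = 8.55712×10^7 km.
Semi-major axis of the transfer orbit: a_t = (4.08408×10^8 + 8.55712×10^7)/2 = 2.469896×10^8 km.
Circular speed at r = 8.55712×10^7 km: v_c = √(μ/r) = 39.265 km/s.
Vis-viva on the transfer ellipse at r = 8.55712×10^7 km gives v_t = √[μ(2/r − 1/a_t)] = 50.491 km/s.
Δv₂ = |v_t − v_c| = |50.491 − 39.265| = 11.23 km/s.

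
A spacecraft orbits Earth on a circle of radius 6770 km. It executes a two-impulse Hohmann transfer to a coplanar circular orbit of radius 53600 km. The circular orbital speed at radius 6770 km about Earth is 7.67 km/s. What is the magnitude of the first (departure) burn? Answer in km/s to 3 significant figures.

Δv₁ = 2.55 km/s

From the circular-orbit relation v² = μ/r at r = 6770 km: μ = v²r = (7.67)² × 6770 = 3.98272×10^5 km³/s².
Semi-major axis of the transfer orbit: a_t = (6770 + 53600)/2 = 30185 km.
Circular speed at r = 6770 km: v_c = √(μ/r) = 7.6700 km/s.
Transfer-orbit speed at the same r (vis-viva, a = a_t): v_t = √[μ(2/r − 1/a_t)] = 10.221 km/s.
Δv₁ = |v_t − v_c| = |10.221 − 7.6700| = 2.551 km/s.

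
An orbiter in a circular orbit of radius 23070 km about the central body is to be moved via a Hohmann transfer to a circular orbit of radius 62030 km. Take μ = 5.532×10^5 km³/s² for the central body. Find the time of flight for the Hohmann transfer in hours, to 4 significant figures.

Transfer-ellipse semi-major axis a_t = (r₁ + r₂)/2 = (23070 + 62030)/2 = 42550 km.
Transfer time t = π√(a_t³/μ) = π√((42550)³ / 5.532×10^5) = 37070 s.
Converting: 37070 s ÷ 3600 s/hour = 10.30 hours.

t = 10.30 hours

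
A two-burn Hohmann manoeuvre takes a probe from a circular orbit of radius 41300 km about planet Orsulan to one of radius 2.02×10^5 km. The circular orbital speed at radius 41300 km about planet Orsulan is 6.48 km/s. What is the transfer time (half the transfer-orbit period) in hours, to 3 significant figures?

From the circular-orbit relation v² = μ/r at r = 41300 km: μ = v²r = (6.48)² × 41300 = 1.73420×10^6 km³/s².
Semi-major axis of the transfer orbit: a_t = (41300 + 2.020×10^5)/2 = 1.2165×10^5 km.
Half the transfer-orbit period gives t = π√(a_t³/μ) = 1.012×10^5 s.
Converting: 1.012×10^5 s ÷ 3600 s/hour = 28.1 hours.

t = 28.1 hours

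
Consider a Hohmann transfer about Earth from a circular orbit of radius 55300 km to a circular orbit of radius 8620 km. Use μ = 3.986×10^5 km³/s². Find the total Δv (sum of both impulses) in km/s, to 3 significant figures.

Δv = 3.44 km/s

The Hohmann ellipse has a_t = (r₁ + r₂)/2 = 31960 km.
At r₁ the circular-orbit speed is v₁ = √(μ/r₁) = 2.68476 km/s.
On the transfer ellipse at r₁, v² = μ(2/r − 1/a) gives v_a = √[μ(2/r₁ − 1/a_t)] = 1.39430 km/s.
First burn Δv₁ = |v_a − v₁| = 1.290 km/s.
At r₂, v₂ = √(μ/r₂) = 6.800 km/s.
Transfer-orbit speed at r₂: v_p = √[μ(2/r₂ − 1/a_t)] = 8.945 km/s.
Second burn Δv₂ = |v₂ − v_p| = 2.145 km/s.
Δv = Δv₁ + Δv₂ = 1.290 + 2.145 = 3.435 km/s.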